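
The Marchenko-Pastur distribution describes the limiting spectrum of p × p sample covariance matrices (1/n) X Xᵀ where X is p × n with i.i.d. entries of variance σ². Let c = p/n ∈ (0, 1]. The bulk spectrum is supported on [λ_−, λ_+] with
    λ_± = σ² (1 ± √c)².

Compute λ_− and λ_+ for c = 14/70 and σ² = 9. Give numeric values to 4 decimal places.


c = 14/70 = 0.200000; √c = 0.447214.
λ_− = σ² (1 − √c)² = 9 · (1 − 0.447214)² = 9 · (0.552786)² = 2.750155.
λ_+ = σ² (1 + √c)² = 9 · (1 + 0.447214)² = 9 · (1.447214)² = 18.849845.

Rounded to 4 decimal places: λ_− ≈ 2.7502, λ_+ ≈ 18.8498.


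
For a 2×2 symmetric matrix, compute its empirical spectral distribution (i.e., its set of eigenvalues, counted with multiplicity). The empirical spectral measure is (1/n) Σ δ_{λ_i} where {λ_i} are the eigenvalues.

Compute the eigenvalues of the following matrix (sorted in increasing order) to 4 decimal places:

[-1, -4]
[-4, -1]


Since M is real symmetric, both eigenvalues are real; they are the roots of det(λI − M) = λ² − (tr M) λ + det M.
tr M = -1 + (-1) = -2.
det M = (-1)·(-1) − (-4)² = 1 − 16 = -15.
Characteristic polynomial: λ² + 2λ − 15 = 0.
Discriminant Δ = (tr M)² − 4·det M = 4 − (-60) = 64; √Δ = 8.000000.
λ = (tr M ± √Δ)/2 = (-2 ± 8.000000)/2, giving (tr M − √Δ)/2 = -5.0000 and (tr M + √Δ)/2 = 3.0000.

Eigenvalues sorted in increasing order: [-5.0000, 3.0000].


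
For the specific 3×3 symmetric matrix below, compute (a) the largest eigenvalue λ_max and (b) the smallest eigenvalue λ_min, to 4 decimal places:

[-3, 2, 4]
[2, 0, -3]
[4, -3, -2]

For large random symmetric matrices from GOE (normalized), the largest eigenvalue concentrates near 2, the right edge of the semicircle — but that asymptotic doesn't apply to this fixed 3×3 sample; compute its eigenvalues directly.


Since M is real symmetric, all three eigenvalues are real; they are the roots of det(λI − M) = λ³ − (tr M) λ² + s λ − det M, where s is the sum of the principal 2×2 minors.
tr M = -3 + 0 + (-2) = -5.
s = ((-3)·0 − 2²) + ((-3)·(-2) − 4²) + (0·(-2) − (-3)²) = -4 + (-10) + (-9) = -23.
det M (expand along row 1) = (-3)·(-9) − 2·8 + 4·(-6) = -13.
Characteristic polynomial: λ³ + 5λ² − 23λ + 13 = 0.
Substitute λ = y + (tr M)/3 = y − 1.666667 to remove the quadratic term: y³ + p·y + q = 0 with p = s − (tr M)²/3 = -31.333333 and q = −2(tr M)³/27 + (tr M)·s/3 − det M = 60.592593.
Three real roots ⇒ use the trigonometric (Viète) form: r = 2√(−p/3) = 6.463573, φ = arccos(3q/(p·r)) = arccos(-0.897556) = 2.684991 rad.
y_k = r·cos(φ/3 − 2πk/3) for k = 0, 1, 2 gives y = 4.043102, 2.345751, -6.388853.
λ_k = y_k − 1.666667 gives λ = 2.3764, 0.6791, -8.0555 (check: the sum is -5.0000 = tr M).

Hence λ_max = 2.3764 and λ_min = -8.0555.


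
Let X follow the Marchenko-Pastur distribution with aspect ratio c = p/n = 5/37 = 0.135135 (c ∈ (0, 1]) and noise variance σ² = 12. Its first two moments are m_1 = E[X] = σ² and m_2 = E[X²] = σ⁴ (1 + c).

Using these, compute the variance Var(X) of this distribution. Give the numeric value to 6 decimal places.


m_1 = E[X] = σ² = 12, so m_1² = 144.
m_2 = E[X²] = σ⁴ (1 + c) = 144 · (1 + 0.135135) = 144 · 1.135135 = 163.459459.
(Note m_2 − m_1² simplifies to c · σ⁴ = 0.135135 · 144.)

Var(X) = m_2 − m_1² = 163.459459 − 144 = 19.459459.


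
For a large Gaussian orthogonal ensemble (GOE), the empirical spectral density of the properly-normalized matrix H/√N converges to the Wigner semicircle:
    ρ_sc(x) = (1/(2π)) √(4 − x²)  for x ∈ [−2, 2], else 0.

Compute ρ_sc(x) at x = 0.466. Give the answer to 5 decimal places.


ρ_sc(x) = (1/(2π)) √(4 − x²). With x = 0.466:
  4 − x² = 4 − (0.466)² = 4 − 0.217156 = 3.782844.
  √(4 − x²) = 1.944953.
  1/(2π) = 0.159155.
  ρ_sc(0.466) = 0.159155 · 1.944953 = 0.309549.

Rounded to 5 decimal places: ρ_sc(0.466) ≈ 0.30955.


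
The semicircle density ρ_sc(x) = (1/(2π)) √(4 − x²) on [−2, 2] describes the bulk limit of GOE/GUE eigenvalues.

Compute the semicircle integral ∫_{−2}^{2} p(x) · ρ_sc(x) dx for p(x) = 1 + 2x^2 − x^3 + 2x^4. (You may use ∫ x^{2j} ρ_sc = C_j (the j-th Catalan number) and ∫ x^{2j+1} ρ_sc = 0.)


Write p(x) = Σ a_i x^i, split into monomials and integrate each against ρ_sc separately.
Using ∫ x^{2j} ρ_sc = C_j = (1/(j+1)) C(2j, j) (Catalan numbers) and ∫ x^{2j+1} ρ_sc = 0 (odd monomials vanish by symmetry):
  i = 0 (even): a_0 · C_{0} = 1 · 1 = 1
  i = 2 (even): a_2 · C_{1} = 2 · 1 = 2
  i = 3 (odd): ∫ x^3 ρ_sc = 0 (vanishes)
  i = 4 (even): a_4 · C_{2} = 2 · 2 = 4

Summing the contributions: ∫_{−2}^{2} p(x) ρ_sc(x) dx = 1 + 2 + 4 = 7.


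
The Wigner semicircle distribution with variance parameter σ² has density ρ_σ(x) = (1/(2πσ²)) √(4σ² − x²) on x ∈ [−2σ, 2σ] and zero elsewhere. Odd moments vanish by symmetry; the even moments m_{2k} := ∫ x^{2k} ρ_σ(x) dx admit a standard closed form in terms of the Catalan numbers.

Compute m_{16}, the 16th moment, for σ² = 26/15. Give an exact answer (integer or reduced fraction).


By the scaled semicircle moment identity, m_{2k} = σ^{2k} · C_k with k = 8.
C_8 = (1/(k+1)) · C(2k, k) = (1/9) · C(16, 8) = (1/9) · 12870 = 1430.
σ^{2k} = (σ²)^k = (26/15)^8 = 208827064576/2562890625.

Therefore m_{16} = σ^{16} · C_8 = (208827064576/2562890625) · 1430 = 59724540468736/512578125.


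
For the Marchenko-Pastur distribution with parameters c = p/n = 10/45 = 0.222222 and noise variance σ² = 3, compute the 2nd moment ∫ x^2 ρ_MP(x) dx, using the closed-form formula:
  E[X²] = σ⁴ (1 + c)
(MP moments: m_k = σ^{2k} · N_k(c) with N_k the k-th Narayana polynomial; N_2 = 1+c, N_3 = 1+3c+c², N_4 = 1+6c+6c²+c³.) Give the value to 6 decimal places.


E[X²] = σ⁴ (1 + c) (second MP moment). With σ² = 3 (so σ⁴ = 9) and c = 10/45 = 0.222222: E[X²] = 9 · (1 + 0.222222) = 9 · 1.222222.

So E[X^2] = 11.000000.


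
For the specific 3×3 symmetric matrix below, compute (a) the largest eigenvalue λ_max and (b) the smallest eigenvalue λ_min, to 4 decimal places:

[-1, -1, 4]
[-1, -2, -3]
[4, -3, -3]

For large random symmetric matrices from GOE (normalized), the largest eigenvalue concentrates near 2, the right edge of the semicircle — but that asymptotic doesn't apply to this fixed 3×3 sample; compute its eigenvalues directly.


Since M is real symmetric, all three eigenvalues are real; they are the roots of det(λI − M) = λ³ − (tr M) λ² + s λ − det M, where s is the sum of the principal 2×2 minors.
tr M = -1 + (-2) + (-3) = -6.
s = ((-1)·(-2) − (-1)²) + ((-1)·(-3) − 4²) + ((-2)·(-3) − (-3)²) = 1 + (-13) + (-3) = -15.
det M (expand along row 1) = (-1)·(-3) − (-1)·15 + 4·11 = 62.
Characteristic polynomial: λ³ + 6λ² − 15λ − 62 = 0.
Substitute λ = y + (tr M)/3 = y − 2.000000 to remove the quadratic term: y³ + p·y + q = 0 with p = s − (tr M)²/3 = -27.000000 and q = −2(tr M)³/27 + (tr M)·s/3 − det M = -16.000000.
Three real roots ⇒ use the trigonometric (Viète) form: r = 2√(−p/3) = 6.000000, φ = arccos(3q/(p·r)) = arccos(0.296296) = 1.269984 rad.
y_k = r·cos(φ/3 − 2πk/3) for k = 0, 1, 2 gives y = 5.470361, -0.600617, -4.869744.
λ_k = y_k − 2.000000 gives λ = 3.4704, -2.6006, -6.8697 (check: the sum is -6.0000 = tr M).

Hence λ_max = 3.4704 and λ_min = -6.8697.


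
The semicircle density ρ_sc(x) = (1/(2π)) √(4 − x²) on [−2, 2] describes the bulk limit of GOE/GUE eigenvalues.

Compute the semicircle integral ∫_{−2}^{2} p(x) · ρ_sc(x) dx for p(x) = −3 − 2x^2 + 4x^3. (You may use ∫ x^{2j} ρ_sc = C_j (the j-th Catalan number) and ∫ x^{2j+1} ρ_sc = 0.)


Write p(x) = Σ a_i x^i, split into monomials and integrate each against ρ_sc separately.
Using ∫ x^{2j} ρ_sc = C_j = (1/(j+1)) C(2j, j) (Catalan numbers) and ∫ x^{2j+1} ρ_sc = 0 (odd monomials vanish by symmetry):
  i = 0 (even): a_0 · C_{0} = -3 · 1 = -3
  i = 2 (even): a_2 · C_{1} = -2 · 1 = -2
  i = 3 (odd): ∫ x^3 ρ_sc = 0 (vanishes)

Summing the contributions: ∫_{−2}^{2} p(x) ρ_sc(x) dx = (-3) + (-2) = -5.


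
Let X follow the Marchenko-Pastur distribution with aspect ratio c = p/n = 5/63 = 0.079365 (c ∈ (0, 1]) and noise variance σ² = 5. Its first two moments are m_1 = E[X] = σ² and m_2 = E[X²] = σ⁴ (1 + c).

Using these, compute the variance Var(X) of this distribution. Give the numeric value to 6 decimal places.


m_1 = E[X] = σ² = 5, so m_1² = 25.
m_2 = E[X²] = σ⁴ (1 + c) = 25 · (1 + 0.079365) = 25 · 1.079365 = 26.984127.
(Note m_2 − m_1² simplifies to c · σ⁴ = 0.079365 · 25.)

Var(X) = m_2 − m_1² = 26.984127 − 25 = 1.984127.


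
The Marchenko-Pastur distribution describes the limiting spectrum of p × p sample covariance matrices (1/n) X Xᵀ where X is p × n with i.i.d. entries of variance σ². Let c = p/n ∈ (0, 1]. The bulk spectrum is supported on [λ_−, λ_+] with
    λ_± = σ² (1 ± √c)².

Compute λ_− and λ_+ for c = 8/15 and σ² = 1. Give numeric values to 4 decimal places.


c = 8/15 = 0.533333; √c = 0.730297.
λ_− = σ² (1 − √c)² = 1 · (1 − 0.730297)² = 1 · (0.269703)² = 0.072740.
λ_+ = σ² (1 + √c)² = 1 · (1 + 0.730297)² = 1 · (1.730297)² = 2.993927.

Rounded to 4 decimal places: λ_− ≈ 0.0727, λ_+ ≈ 2.9939.


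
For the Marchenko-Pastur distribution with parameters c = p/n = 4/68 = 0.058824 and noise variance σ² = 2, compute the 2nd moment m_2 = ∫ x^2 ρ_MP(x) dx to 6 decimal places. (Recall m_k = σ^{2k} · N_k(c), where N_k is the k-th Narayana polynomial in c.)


E[X²] = σ⁴ (1 + c) (second MP moment). With σ² = 2 (so σ⁴ = 4) and c = 4/68 = 0.058824: E[X²] = 4 · (1 + 0.058824) = 4 · 1.058824.

So E[X^2] = 4.235294.


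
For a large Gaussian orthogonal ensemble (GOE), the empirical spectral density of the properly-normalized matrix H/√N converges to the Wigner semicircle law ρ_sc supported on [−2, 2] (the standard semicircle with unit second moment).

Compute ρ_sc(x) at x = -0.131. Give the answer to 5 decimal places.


ρ_sc(x) = (1/(2π)) √(4 − x²). With x = -0.131:
  4 − x² = 4 − (-0.131)² = 4 − 0.017161 = 3.982839.
  √(4 − x²) = 1.995705.
  1/(2π) = 0.159155.
  ρ_sc(-0.131) = 0.159155 · 1.995705 = 0.317626.

Rounded to 5 decimal places: ρ_sc(-0.131) ≈ 0.31763.


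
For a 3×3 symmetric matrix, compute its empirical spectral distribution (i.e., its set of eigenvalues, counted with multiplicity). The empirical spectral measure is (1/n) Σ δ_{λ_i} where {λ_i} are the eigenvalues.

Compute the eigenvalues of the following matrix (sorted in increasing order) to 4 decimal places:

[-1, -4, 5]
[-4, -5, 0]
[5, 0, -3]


Since M is real symmetric, all three eigenvalues are real; they are the roots of det(λI − M) = λ³ − (tr M) λ² + s λ − det M, where s is the sum of the principal 2×2 minors.
tr M = -1 + (-5) + (-3) = -9.
s = ((-1)·(-5) − (-4)²) + ((-1)·(-3) − 5²) + ((-5)·(-3) − 0²) = -11 + (-22) + 15 = -18.
det M (expand along row 1) = (-1)·15 − (-4)·12 + 5·25 = 158.
Characteristic polynomial: λ³ + 9λ² − 18λ − 158 = 0.
Substitute λ = y + (tr M)/3 = y − 3.000000 to remove the quadratic term: y³ + p·y + q = 0 with p = s − (tr M)²/3 = -45.000000 and q = −2(tr M)³/27 + (tr M)·s/3 − det M = -50.000000.
Three real roots ⇒ use the trigonometric (Viète) form: r = 2√(−p/3) = 7.745967, φ = arccos(3q/(p·r)) = arccos(0.430331) = 1.125936 rad.
y_k = r·cos(φ/3 − 2πk/3) for k = 0, 1, 2 gives y = 7.206795, -1.144419, -6.062377.
λ_k = y_k − 3.000000 gives λ = 4.2068, -4.1444, -9.0624 (check: the sum is -9.0000 = tr M).

Eigenvalues sorted in increasing order: [-9.0624, -4.1444, 4.2068].


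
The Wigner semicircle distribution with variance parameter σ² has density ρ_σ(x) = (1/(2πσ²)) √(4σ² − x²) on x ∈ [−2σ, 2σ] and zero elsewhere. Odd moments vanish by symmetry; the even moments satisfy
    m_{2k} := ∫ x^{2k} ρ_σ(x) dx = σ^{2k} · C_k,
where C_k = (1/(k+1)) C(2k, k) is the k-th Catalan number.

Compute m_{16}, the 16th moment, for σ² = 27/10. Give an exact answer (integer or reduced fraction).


By the scaled semicircle moment identity, m_{2k} = σ^{2k} · C_k with k = 8.
C_8 = (1/(k+1)) · C(2k, k) = (1/9) · C(16, 8) = (1/9) · 12870 = 1430.
σ^{2k} = (σ²)^k = (27/10)^8 = 282429536481/100000000.

Therefore m_{16} = σ^{16} · C_8 = (282429536481/100000000) · 1430 = 40387423716783/10000000.


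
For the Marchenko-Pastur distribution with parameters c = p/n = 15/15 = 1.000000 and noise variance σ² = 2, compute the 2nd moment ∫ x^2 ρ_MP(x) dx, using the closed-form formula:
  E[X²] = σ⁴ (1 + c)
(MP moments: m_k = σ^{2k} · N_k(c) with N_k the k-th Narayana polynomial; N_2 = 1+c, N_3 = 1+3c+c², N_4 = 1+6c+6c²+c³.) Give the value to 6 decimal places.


E[X²] = σ⁴ (1 + c) (second MP moment). With σ² = 2 (so σ⁴ = 4) and c = 15/15 = 1.000000: E[X²] = 4 · (1 + 1.000000) = 4 · 2.000000.

So E[X^2] = 8.000000.


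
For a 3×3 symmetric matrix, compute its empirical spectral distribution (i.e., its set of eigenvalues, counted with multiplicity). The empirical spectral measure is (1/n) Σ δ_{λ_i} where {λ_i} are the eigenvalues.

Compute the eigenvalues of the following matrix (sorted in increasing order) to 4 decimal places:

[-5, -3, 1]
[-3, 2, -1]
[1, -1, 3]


Since M is real symmetric, all three eigenvalues are real; they are the roots of det(λI − M) = λ³ − (tr M) λ² + s λ − det M, where s is the sum of the principal 2×2 minors.
tr M = -5 + 2 + 3 = 0.
s = ((-5)·2 − (-3)²) + ((-5)·3 − 1²) + (2·3 − (-1)²) = -19 + (-16) + 5 = -30.
det M (expand along row 1) = (-5)·5 − (-3)·(-8) + 1·1 = -48.
Characteristic polynomial: λ³ − 30λ + 48 = 0.
Substitute λ = y + (tr M)/3 = y + 0.000000 to remove the quadratic term: y³ + p·y + q = 0 with p = s − (tr M)²/3 = -30.000000 and q = −2(tr M)³/27 + (tr M)·s/3 − det M = 48.000000.
Three real roots ⇒ use the trigonometric (Viète) form: r = 2√(−p/3) = 6.324555, φ = arccos(3q/(p·r)) = arccos(-0.758947) = 2.432490 rad.
y_k = r·cos(φ/3 − 2πk/3) for k = 0, 1, 2 gives y = 4.356967, 1.791734, -6.148701.
λ_k = y_k + 0.000000 gives λ = 4.3570, 1.7917, -6.1487 (check: the sum is 0.0000 = tr M).

Eigenvalues sorted in increasing order: [-6.1487, 1.7917, 4.3570].


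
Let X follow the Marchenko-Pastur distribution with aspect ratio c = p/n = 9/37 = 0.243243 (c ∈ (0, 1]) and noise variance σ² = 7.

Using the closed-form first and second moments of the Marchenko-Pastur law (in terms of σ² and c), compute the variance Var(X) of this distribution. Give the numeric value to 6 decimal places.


Recall the MP moments m_1 = E[X] = σ² and m_2 = E[X²] = σ⁴ (1 + c).
m_1 = E[X] = σ² = 7, so m_1² = 49.
m_2 = E[X²] = σ⁴ (1 + c) = 49 · (1 + 0.243243) = 49 · 1.243243 = 60.918919.
(Note m_2 − m_1² simplifies to c · σ⁴ = 0.243243 · 49.)

Var(X) = m_2 − m_1² = 60.918919 − 49 = 11.918919.


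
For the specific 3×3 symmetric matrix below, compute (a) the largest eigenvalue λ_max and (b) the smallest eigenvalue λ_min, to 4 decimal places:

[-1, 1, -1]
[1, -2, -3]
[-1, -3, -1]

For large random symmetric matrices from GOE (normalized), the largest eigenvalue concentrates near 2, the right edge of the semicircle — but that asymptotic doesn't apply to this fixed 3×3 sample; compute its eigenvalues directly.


Since M is real symmetric, all three eigenvalues are real; they are the roots of det(λI − M) = λ³ − (tr M) λ² + s λ − det M, where s is the sum of the principal 2×2 minors.
tr M = -1 + (-2) + (-1) = -4.
s = ((-1)·(-2) − 1²) + ((-1)·(-1) − (-1)²) + ((-2)·(-1) − (-3)²) = 1 + 0 + (-7) = -6.
det M (expand along row 1) = (-1)·(-7) − 1·(-4) + (-1)·(-5) = 16.
Characteristic polynomial: λ³ + 4λ² − 6λ − 16 = 0.
Substitute λ = y + (tr M)/3 = y − 1.333333 to remove the quadratic term: y³ + p·y + q = 0 with p = s − (tr M)²/3 = -11.333333 and q = −2(tr M)³/27 + (tr M)·s/3 − det M = -3.259259.
Three real roots ⇒ use the trigonometric (Viète) form: r = 2√(−p/3) = 3.887301, φ = arccos(3q/(p·r)) = arccos(0.221939) = 1.346993 rad.
y_k = r·cos(φ/3 − 2πk/3) for k = 0, 1, 2 gives y = 3.502002, -0.289728, -3.212274.
λ_k = y_k − 1.333333 gives λ = 2.1687, -1.6231, -4.5456 (check: the sum is -4.0000 = tr M).

Hence λ_max = 2.1687 and λ_min = -4.5456.


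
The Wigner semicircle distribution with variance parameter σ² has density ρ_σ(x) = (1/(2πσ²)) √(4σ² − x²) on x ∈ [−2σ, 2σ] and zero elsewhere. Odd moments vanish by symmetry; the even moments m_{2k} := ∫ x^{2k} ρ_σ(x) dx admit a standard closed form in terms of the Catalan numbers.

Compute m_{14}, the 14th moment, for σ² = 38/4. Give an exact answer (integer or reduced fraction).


By the scaled semicircle moment identity, m_{2k} = σ^{2k} · C_k with k = 7.
C_7 = (1/(k+1)) · C(2k, k) = (1/8) · C(14, 7) = (1/8) · 3432 = 429.
σ^{2k} = (σ²)^k = (38/4)^7 = 893871739/128.

Therefore m_{14} = σ^{14} · C_7 = (893871739/128) · 429 = 383470976031/128.


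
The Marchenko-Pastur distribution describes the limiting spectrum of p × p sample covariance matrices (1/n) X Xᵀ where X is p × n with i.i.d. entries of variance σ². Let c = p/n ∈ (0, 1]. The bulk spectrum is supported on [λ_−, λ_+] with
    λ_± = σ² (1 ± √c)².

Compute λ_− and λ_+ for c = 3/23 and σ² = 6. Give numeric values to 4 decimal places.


c = 3/23 = 0.130435; √c = 0.361158.
λ_− = σ² (1 − √c)² = 6 · (1 − 0.361158)² = 6 · (0.638842)² = 2.448718.
λ_+ = σ² (1 + √c)² = 6 · (1 + 0.361158)² = 6 · (1.361158)² = 11.116499.

Rounded to 4 decimal places: λ_− ≈ 2.4487, λ_+ ≈ 11.1165.


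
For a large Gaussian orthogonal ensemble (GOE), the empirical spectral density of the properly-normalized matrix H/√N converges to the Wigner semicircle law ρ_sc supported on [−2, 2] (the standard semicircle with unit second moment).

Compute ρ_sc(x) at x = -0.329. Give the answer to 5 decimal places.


ρ_sc(x) = (1/(2π)) √(4 − x²). With x = -0.329:
  4 − x² = 4 − (-0.329)² = 4 − 0.108241 = 3.891759.
  √(4 − x²) = 1.972754.
  1/(2π) = 0.159155.
  ρ_sc(-0.329) = 0.159155 · 1.972754 = 0.313974.

Rounded to 5 decimal places: ρ_sc(-0.329) ≈ 0.31397.


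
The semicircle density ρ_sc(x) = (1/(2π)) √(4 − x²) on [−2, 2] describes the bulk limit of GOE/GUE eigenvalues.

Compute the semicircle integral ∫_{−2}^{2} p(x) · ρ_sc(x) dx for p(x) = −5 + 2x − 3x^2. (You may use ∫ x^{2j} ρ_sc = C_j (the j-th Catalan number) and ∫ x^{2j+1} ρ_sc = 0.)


Write p(x) = Σ a_i x^i, split into monomials and integrate each against ρ_sc separately.
Using ∫ x^{2j} ρ_sc = C_j = (1/(j+1)) C(2j, j) (Catalan numbers) and ∫ x^{2j+1} ρ_sc = 0 (odd monomials vanish by symmetry):
  i = 0 (even): a_0 · C_{0} = -5 · 1 = -5
  i = 1 (odd): ∫ x^1 ρ_sc = 0 (vanishes)
  i = 2 (even): a_2 · C_{1} = -3 · 1 = -3

Summing the contributions: ∫_{−2}^{2} p(x) ρ_sc(x) dx = (-5) + (-3) = -8.


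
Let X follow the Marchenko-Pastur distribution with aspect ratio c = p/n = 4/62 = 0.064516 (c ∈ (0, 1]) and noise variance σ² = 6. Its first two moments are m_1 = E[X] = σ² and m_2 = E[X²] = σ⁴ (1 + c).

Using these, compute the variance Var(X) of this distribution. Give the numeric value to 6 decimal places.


m_1 = E[X] = σ² = 6, so m_1² = 36.
m_2 = E[X²] = σ⁴ (1 + c) = 36 · (1 + 0.064516) = 36 · 1.064516 = 38.322581.
(Note m_2 − m_1² simplifies to c · σ⁴ = 0.064516 · 36.)

Var(X) = m_2 − m_1² = 38.322581 − 36 = 2.322581.


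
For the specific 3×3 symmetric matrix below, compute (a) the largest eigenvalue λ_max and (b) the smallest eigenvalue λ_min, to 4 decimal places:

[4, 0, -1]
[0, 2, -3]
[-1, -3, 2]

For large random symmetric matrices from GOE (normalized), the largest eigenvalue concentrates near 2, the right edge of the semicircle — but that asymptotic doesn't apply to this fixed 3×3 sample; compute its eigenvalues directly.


Since M is real symmetric, all three eigenvalues are real; they are the roots of det(λI − M) = λ³ − (tr M) λ² + s λ − det M, where s is the sum of the principal 2×2 minors.
tr M = 4 + 2 + 2 = 8.
s = (4·2 − 0²) + (4·2 − (-1)²) + (2·2 − (-3)²) = 8 + 7 + (-5) = 10.
det M (expand along row 1) = 4·(-5) − 0·(-3) + (-1)·2 = -22.
Characteristic polynomial: λ³ − 8λ² + 10λ + 22 = 0.
Substitute λ = y + (tr M)/3 = y + 2.666667 to remove the quadratic term: y³ + p·y + q = 0 with p = s − (tr M)²/3 = -11.333333 and q = −2(tr M)³/27 + (tr M)·s/3 − det M = 10.740741.
Three real roots ⇒ use the trigonometric (Viète) form: r = 2√(−p/3) = 3.887301, φ = arccos(3q/(p·r)) = arccos(-0.731391) = 2.391156 rad.
y_k = r·cos(φ/3 − 2πk/3) for k = 0, 1, 2 gives y = 2.716518, 1.049796, -3.766314.
λ_k = y_k + 2.666667 gives λ = 5.3832, 3.7165, -1.0996 (check: the sum is 8.0000 = tr M).

Hence λ_max = 5.3832 and λ_min = -1.0996.


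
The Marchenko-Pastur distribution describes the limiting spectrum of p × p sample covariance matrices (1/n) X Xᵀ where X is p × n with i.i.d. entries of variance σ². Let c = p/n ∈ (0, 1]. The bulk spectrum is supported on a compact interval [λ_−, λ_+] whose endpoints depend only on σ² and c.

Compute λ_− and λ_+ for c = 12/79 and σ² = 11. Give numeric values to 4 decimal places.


c = 12/79 = 0.151899; √c = 0.389742.
λ_− = σ² (1 − √c)² = 11 · (1 − 0.389742)² = 11 · (0.610258)² = 4.096565.
λ_+ = σ² (1 + √c)² = 11 · (1 + 0.389742)² = 11 · (1.389742)² = 21.245207.

Rounded to 4 decimal places: λ_− ≈ 4.0966, λ_+ ≈ 21.2452.


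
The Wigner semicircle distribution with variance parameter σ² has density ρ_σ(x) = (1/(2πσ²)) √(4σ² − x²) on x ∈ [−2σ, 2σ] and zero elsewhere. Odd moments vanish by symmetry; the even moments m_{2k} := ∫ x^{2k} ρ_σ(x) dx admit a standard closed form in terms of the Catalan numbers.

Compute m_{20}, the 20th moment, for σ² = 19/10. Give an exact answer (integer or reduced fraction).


By the scaled semicircle moment identity, m_{2k} = σ^{2k} · C_k with k = 10.
C_10 = (1/(k+1)) · C(2k, k) = (1/11) · C(20, 10) = (1/11) · 184756 = 16796.
σ^{2k} = (σ²)^k = (19/10)^10 = 6131066257801/10000000000.

Therefore m_{20} = σ^{20} · C_10 = (6131066257801/10000000000) · 16796 = 25744347216506399/2500000000.


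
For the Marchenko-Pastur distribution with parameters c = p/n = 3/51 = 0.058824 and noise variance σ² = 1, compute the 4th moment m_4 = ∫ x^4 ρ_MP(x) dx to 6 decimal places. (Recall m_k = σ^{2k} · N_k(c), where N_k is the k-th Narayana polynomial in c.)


E[X⁴] = σ⁸ (1 + 6c + 6c² + c³) (fourth MP moment). With σ² = 1 (so σ⁸ = 1) and c = 3/51 = 0.058824: E[X⁴] = 1 · (1 + 6·0.058824 + 6·(0.058824)² + (0.058824)³) = 1 · 1.373906.

So E[X^4] = 1.373906.


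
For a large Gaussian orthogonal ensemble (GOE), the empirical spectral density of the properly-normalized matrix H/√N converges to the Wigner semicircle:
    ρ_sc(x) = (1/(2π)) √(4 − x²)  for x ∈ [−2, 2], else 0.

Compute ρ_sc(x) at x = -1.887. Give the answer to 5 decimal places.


ρ_sc(x) = (1/(2π)) √(4 − x²). With x = -1.887:
  4 − x² = 4 − (-1.887)² = 4 − 3.560769 = 0.439231.
  √(4 − x²) = 0.662745.
  1/(2π) = 0.159155.
  ρ_sc(-1.887) = 0.159155 · 0.662745 = 0.105479.

Rounded to 5 decimal places: ρ_sc(-1.887) ≈ 0.10548.


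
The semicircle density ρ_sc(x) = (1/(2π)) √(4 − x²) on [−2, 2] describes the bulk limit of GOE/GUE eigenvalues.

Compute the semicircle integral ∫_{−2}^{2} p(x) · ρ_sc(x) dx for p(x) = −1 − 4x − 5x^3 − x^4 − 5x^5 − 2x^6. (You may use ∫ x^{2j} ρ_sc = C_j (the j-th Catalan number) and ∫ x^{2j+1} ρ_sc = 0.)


Write p(x) = Σ a_i x^i, split into monomials and integrate each against ρ_sc separately.
Using ∫ x^{2j} ρ_sc = C_j = (1/(j+1)) C(2j, j) (Catalan numbers) and ∫ x^{2j+1} ρ_sc = 0 (odd monomials vanish by symmetry):
  i = 0 (even): a_0 · C_{0} = -1 · 1 = -1
  i = 1 (odd): ∫ x^1 ρ_sc = 0 (vanishes)
  i = 3 (odd): ∫ x^3 ρ_sc = 0 (vanishes)
  i = 4 (even): a_4 · C_{2} = -1 · 2 = -2
  i = 5 (odd): ∫ x^5 ρ_sc = 0 (vanishes)
  i = 6 (even): a_6 · C_{3} = -2 · 5 = -10

Summing the contributions: ∫_{−2}^{2} p(x) ρ_sc(x) dx = (-1) + (-2) + (-10) = -13.


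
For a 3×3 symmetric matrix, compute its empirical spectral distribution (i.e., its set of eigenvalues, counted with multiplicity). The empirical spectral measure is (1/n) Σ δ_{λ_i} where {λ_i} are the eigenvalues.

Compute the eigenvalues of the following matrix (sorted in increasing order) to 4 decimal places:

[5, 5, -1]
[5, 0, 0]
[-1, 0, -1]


Since M is real symmetric, all three eigenvalues are real; they are the roots of det(λI − M) = λ³ − (tr M) λ² + s λ − det M, where s is the sum of the principal 2×2 minors.
tr M = 5 + 0 + (-1) = 4.
s = (5·0 − 5²) + (5·(-1) − (-1)²) + (0·(-1) − 0²) = -25 + (-6) + 0 = -31.
det M (expand along row 1) = 5·0 − 5·(-5) + (-1)·0 = 25.
Characteristic polynomial: λ³ − 4λ² − 31λ − 25 = 0.
Substitute λ = y + (tr M)/3 = y + 1.333333 to remove the quadratic term: y³ + p·y + q = 0 with p = s − (tr M)²/3 = -36.333333 and q = −2(tr M)³/27 + (tr M)·s/3 − det M = -71.074074.
Three real roots ⇒ use the trigonometric (Viète) form: r = 2√(−p/3) = 6.960204, φ = arccos(3q/(p·r)) = arccos(0.843151) = 0.567680 rad.
y_k = r·cos(φ/3 − 2πk/3) for k = 0, 1, 2 gives y = 6.835965, -2.284173, -4.551791.
λ_k = y_k + 1.333333 gives λ = 8.1693, -0.9508, -3.2185 (check: the sum is 4.0000 = tr M).

Eigenvalues sorted in increasing order: [-3.2185, -0.9508, 8.1693].


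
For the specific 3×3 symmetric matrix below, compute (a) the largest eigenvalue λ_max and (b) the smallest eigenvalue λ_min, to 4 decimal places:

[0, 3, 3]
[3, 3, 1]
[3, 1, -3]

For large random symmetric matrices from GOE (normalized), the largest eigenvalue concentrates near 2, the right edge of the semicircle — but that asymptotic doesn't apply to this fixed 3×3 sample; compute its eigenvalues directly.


Since M is real symmetric, all three eigenvalues are real; they are the roots of det(λI − M) = λ³ − (tr M) λ² + s λ − det M, where s is the sum of the principal 2×2 minors.
tr M = 0 + 3 + (-3) = 0.
s = (0·3 − 3²) + (0·(-3) − 3²) + (3·(-3) − 1²) = -9 + (-9) + (-10) = -28.
det M (expand along row 1) = 0·(-10) − 3·(-12) + 3·(-6) = 18.
Characteristic polynomial: λ³ − 28λ − 18 = 0.
Substitute λ = y + (tr M)/3 = y + 0.000000 to remove the quadratic term: y³ + p·y + q = 0 with p = s − (tr M)²/3 = -28.000000 and q = −2(tr M)³/27 + (tr M)·s/3 − det M = -18.000000.
Three real roots ⇒ use the trigonometric (Viète) form: r = 2√(−p/3) = 6.110101, φ = arccos(3q/(p·r)) = arccos(0.315637) = 1.249669 rad.
y_k = r·cos(φ/3 − 2πk/3) for k = 0, 1, 2 gives y = 5.587612, -0.652792, -4.934820.
λ_k = y_k + 0.000000 gives λ = 5.5876, -0.6528, -4.9348 (check: the sum is 0.0000 = tr M).

Hence λ_max = 5.5876 and λ_min = -4.9348.


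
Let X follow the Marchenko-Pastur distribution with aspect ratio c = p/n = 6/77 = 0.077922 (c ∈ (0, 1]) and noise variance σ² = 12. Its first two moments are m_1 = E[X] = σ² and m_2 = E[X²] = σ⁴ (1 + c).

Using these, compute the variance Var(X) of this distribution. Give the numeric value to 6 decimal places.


m_1 = E[X] = σ² = 12, so m_1² = 144.
m_2 = E[X²] = σ⁴ (1 + c) = 144 · (1 + 0.077922) = 144 · 1.077922 = 155.220779.
(Note m_2 − m_1² simplifies to c · σ⁴ = 0.077922 · 144.)

Var(X) = m_2 − m_1² = 155.220779 − 144 = 11.220779.


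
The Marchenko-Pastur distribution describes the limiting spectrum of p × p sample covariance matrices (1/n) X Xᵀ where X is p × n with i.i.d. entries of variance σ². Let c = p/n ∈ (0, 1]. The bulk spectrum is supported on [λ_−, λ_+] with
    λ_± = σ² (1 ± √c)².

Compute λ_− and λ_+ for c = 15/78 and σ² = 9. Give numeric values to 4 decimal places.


c = 15/78 = 0.192308; √c = 0.438529.
λ_− = σ² (1 − √c)² = 9 · (1 − 0.438529)² = 9 · (0.561471)² = 2.837247.
λ_+ = σ² (1 + √c)² = 9 · (1 + 0.438529)² = 9 · (1.438529)² = 18.624291.

Rounded to 4 decimal places: λ_− ≈ 2.8372, λ_+ ≈ 18.6243.


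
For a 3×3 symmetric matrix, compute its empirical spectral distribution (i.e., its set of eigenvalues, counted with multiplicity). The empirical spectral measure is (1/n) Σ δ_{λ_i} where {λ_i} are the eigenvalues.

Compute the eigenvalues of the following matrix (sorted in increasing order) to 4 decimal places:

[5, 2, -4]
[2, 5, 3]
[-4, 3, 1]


Since M is real symmetric, all three eigenvalues are real; they are the roots of det(λI − M) = λ³ − (tr M) λ² + s λ − det M, where s is the sum of the principal 2×2 minors.
tr M = 5 + 5 + 1 = 11.
s = (5·5 − 2²) + (5·1 − (-4)²) + (5·1 − 3²) = 21 + (-11) + (-4) = 6.
det M (expand along row 1) = 5·(-4) − 2·14 + (-4)·26 = -152.
Characteristic polynomial: λ³ − 11λ² + 6λ + 152 = 0.
Substitute λ = y + (tr M)/3 = y + 3.666667 to remove the quadratic term: y³ + p·y + q = 0 with p = s − (tr M)²/3 = -34.333333 and q = −2(tr M)³/27 + (tr M)·s/3 − det M = 75.407407.
Three real roots ⇒ use the trigonometric (Viète) form: r = 2√(−p/3) = 6.765928, φ = arccos(3q/(p·r)) = arccos(-0.973850) = 2.912398 rad.
y_k = r·cos(φ/3 − 2πk/3) for k = 0, 1, 2 gives y = 3.820313, 2.925879, -6.746192.
λ_k = y_k + 3.666667 gives λ = 7.4870, 6.5925, -3.0795 (check: the sum is 11.0000 = tr M).

Eigenvalues sorted in increasing order: [-3.0795, 6.5925, 7.4870].


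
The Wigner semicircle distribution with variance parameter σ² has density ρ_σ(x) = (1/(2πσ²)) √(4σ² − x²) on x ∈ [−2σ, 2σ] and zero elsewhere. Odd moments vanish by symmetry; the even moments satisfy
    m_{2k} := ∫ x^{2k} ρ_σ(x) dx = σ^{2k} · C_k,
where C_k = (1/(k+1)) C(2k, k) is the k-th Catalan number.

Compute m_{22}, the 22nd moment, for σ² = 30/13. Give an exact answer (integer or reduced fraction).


By the scaled semicircle moment identity, m_{2k} = σ^{2k} · C_k with k = 11.
C_11 = (1/(k+1)) · C(2k, k) = (1/12) · C(22, 11) = (1/12) · 705432 = 58786.
σ^{2k} = (σ²)^k = (30/13)^11 = 17714700000000000/1792160394037.

Therefore m_{22} = σ^{22} · C_11 = (17714700000000000/1792160394037) · 58786 = 80105873400000000000/137858491849.


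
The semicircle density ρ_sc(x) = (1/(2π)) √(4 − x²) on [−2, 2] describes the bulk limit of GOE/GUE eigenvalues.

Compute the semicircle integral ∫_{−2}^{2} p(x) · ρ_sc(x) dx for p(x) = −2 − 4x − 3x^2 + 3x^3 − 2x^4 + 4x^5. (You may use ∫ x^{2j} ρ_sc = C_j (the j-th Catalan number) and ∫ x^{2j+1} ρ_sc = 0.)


Write p(x) = Σ a_i x^i, split into monomials and integrate each against ρ_sc separately.
Using ∫ x^{2j} ρ_sc = C_j = (1/(j+1)) C(2j, j) (Catalan numbers) and ∫ x^{2j+1} ρ_sc = 0 (odd monomials vanish by symmetry):
  i = 0 (even): a_0 · C_{0} = -2 · 1 = -2
  i = 1 (odd): ∫ x^1 ρ_sc = 0 (vanishes)
  i = 2 (even): a_2 · C_{1} = -3 · 1 = -3
  i = 3 (odd): ∫ x^3 ρ_sc = 0 (vanishes)
  i = 4 (even): a_4 · C_{2} = -2 · 2 = -4
  i = 5 (odd): ∫ x^5 ρ_sc = 0 (vanishes)

Summing the contributions: ∫_{−2}^{2} p(x) ρ_sc(x) dx = (-2) + (-3) + (-4) = -9.


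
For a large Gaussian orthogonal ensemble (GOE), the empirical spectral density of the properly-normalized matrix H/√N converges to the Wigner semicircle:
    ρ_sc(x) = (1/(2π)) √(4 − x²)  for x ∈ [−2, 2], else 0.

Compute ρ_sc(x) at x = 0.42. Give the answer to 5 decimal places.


ρ_sc(x) = (1/(2π)) √(4 − x²). With x = 0.42:
  4 − x² = 4 − (0.42)² = 4 − 0.176400 = 3.823600.
  √(4 − x²) = 1.955403.
  1/(2π) = 0.159155.
  ρ_sc(0.42) = 0.159155 · 1.955403 = 0.311212.

Rounded to 5 decimal places: ρ_sc(0.42) ≈ 0.31121.


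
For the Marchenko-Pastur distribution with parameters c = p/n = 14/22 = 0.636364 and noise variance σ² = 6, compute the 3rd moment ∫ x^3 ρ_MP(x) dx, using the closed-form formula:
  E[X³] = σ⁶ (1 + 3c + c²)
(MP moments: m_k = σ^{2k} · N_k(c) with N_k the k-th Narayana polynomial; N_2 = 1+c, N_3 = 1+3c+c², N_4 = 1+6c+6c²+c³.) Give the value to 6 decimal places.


E[X³] = σ⁶ (1 + 3c + c²) (third MP moment). With σ² = 6 (so σ⁶ = 216) and c = 14/22 = 0.636364: E[X³] = 216 · (1 + 3·0.636364 + (0.636364)²) = 216 · 3.314050.

So E[X^3] = 715.834711.


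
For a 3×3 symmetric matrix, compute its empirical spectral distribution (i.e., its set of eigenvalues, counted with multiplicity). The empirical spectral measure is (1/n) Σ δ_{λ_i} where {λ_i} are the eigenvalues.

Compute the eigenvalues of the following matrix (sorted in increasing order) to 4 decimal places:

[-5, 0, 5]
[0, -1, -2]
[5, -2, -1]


Since M is real symmetric, all three eigenvalues are real; they are the roots of det(λI − M) = λ³ − (tr M) λ² + s λ − det M, where s is the sum of the principal 2×2 minors.
tr M = -5 + (-1) + (-1) = -7.
s = ((-5)·(-1) − 0²) + ((-5)·(-1) − 5²) + ((-1)·(-1) − (-2)²) = 5 + (-20) + (-3) = -18.
det M (expand along row 1) = (-5)·(-3) − 0·10 + 5·5 = 40.
Characteristic polynomial: λ³ + 7λ² − 18λ − 40 = 0.
Substitute λ = y + (tr M)/3 = y − 2.333333 to remove the quadratic term: y³ + p·y + q = 0 with p = s − (tr M)²/3 = -34.333333 and q = −2(tr M)³/27 + (tr M)·s/3 − det M = 27.407407.
Three real roots ⇒ use the trigonometric (Viète) form: r = 2√(−p/3) = 6.765928, φ = arccos(3q/(p·r)) = arccos(-0.353953) = 1.932591 rad.
y_k = r·cos(φ/3 − 2πk/3) for k = 0, 1, 2 gives y = 5.409916, 0.813982, -6.223898.
λ_k = y_k − 2.333333 gives λ = 3.0766, -1.5194, -8.5572 (check: the sum is -7.0000 = tr M).

Eigenvalues sorted in increasing order: [-8.5572, -1.5194, 3.0766].


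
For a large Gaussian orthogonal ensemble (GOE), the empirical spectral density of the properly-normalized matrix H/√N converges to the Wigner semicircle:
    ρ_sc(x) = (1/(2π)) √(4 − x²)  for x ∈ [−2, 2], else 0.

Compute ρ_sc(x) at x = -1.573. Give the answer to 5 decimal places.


ρ_sc(x) = (1/(2π)) √(4 − x²). With x = -1.573:
  4 − x² = 4 − (-1.573)² = 4 − 2.474329 = 1.525671.
  √(4 − x²) = 1.235181.
  1/(2π) = 0.159155.
  ρ_sc(-1.573) = 0.159155 · 1.235181 = 0.196585.

Rounded to 5 decimal places: ρ_sc(-1.573) ≈ 0.19659.


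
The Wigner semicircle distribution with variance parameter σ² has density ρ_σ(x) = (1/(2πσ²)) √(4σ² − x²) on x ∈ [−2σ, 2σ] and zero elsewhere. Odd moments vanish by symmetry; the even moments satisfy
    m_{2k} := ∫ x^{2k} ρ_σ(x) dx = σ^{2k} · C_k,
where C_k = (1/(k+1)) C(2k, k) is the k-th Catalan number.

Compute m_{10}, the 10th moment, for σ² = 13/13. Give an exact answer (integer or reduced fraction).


By the scaled semicircle moment identity, m_{2k} = σ^{2k} · C_k with k = 5.
C_5 = (1/(k+1)) · C(2k, k) = (1/6) · C(10, 5) = (1/6) · 252 = 42.
σ^{2k} = (σ²)^k = (13/13)^5 = 1.

Therefore m_{10} = σ^{10} · C_5 = 1 · 42 = 42.


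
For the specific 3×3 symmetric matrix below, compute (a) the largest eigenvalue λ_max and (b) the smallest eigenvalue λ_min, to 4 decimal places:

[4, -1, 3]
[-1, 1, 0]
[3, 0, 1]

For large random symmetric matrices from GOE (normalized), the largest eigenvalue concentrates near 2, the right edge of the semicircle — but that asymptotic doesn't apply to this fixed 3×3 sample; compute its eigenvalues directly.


Since M is real symmetric, all three eigenvalues are real; they are the roots of det(λI − M) = λ³ − (tr M) λ² + s λ − det M, where s is the sum of the principal 2×2 minors.
tr M = 4 + 1 + 1 = 6.
s = (4·1 − (-1)²) + (4·1 − 3²) + (1·1 − 0²) = 3 + (-5) + 1 = -1.
det M (expand along row 1) = 4·1 − (-1)·(-1) + 3·(-3) = -6.
Characteristic polynomial: λ³ − 6λ² − λ + 6 = 0.
Substitute λ = y + (tr M)/3 = y + 2.000000 to remove the quadratic term: y³ + p·y + q = 0 with p = s − (tr M)²/3 = -13.000000 and q = −2(tr M)³/27 + (tr M)·s/3 − det M = -12.000000.
Three real roots ⇒ use the trigonometric (Viète) form: r = 2√(−p/3) = 4.163332, φ = arccos(3q/(p·r)) = arccos(0.665148) = 0.843105 rad.
y_k = r·cos(φ/3 − 2πk/3) for k = 0, 1, 2 gives y = 4.000000, -1.000000, -3.000000.
λ_k = y_k + 2.000000 gives λ = 6.0000, 1.0000, -1.0000 (check: the sum is 6.0000 = tr M).

Hence λ_max = 6.0000 and λ_min = -1.0000.


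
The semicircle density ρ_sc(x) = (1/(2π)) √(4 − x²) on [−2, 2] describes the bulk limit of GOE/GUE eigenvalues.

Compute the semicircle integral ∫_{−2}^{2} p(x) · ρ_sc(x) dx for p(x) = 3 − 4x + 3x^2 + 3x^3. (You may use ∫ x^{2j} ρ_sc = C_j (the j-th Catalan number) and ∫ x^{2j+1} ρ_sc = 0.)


Write p(x) = Σ a_i x^i, split into monomials and integrate each against ρ_sc separately.
Using ∫ x^{2j} ρ_sc = C_j = (1/(j+1)) C(2j, j) (Catalan numbers) and ∫ x^{2j+1} ρ_sc = 0 (odd monomials vanish by symmetry):
  i = 0 (even): a_0 · C_{0} = 3 · 1 = 3
  i = 1 (odd): ∫ x^1 ρ_sc = 0 (vanishes)
  i = 2 (even): a_2 · C_{1} = 3 · 1 = 3
  i = 3 (odd): ∫ x^3 ρ_sc = 0 (vanishes)

Summing the contributions: ∫_{−2}^{2} p(x) ρ_sc(x) dx = 3 + 3 = 6.


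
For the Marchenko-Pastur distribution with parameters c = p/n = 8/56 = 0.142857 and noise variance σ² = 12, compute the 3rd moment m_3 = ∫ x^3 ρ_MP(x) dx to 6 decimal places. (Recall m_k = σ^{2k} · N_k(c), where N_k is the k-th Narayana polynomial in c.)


E[X³] = σ⁶ (1 + 3c + c²) (third MP moment). With σ² = 12 (so σ⁶ = 1728) and c = 8/56 = 0.142857: E[X³] = 1728 · (1 + 3·0.142857 + (0.142857)²) = 1728 · 1.448980.

So E[X^3] = 2503.836735.


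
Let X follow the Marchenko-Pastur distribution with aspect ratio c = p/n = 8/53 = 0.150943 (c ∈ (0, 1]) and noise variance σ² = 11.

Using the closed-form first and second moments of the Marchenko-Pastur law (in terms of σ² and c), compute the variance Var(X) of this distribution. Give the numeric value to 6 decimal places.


Recall the MP moments m_1 = E[X] = σ² and m_2 = E[X²] = σ⁴ (1 + c).
m_1 = E[X] = σ² = 11, so m_1² = 121.
m_2 = E[X²] = σ⁴ (1 + c) = 121 · (1 + 0.150943) = 121 · 1.150943 = 139.264151.
(Note m_2 − m_1² simplifies to c · σ⁴ = 0.150943 · 121.)

Var(X) = m_2 − m_1² = 139.264151 − 121 = 18.264151.


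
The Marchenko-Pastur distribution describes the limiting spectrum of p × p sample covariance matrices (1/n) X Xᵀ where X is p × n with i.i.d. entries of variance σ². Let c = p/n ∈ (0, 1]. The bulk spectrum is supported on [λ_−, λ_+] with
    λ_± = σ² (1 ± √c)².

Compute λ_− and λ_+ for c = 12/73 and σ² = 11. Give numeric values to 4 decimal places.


c = 12/73 = 0.164384; √c = 0.405442.
λ_− = σ² (1 − √c)² = 11 · (1 − 0.405442)² = 11 · (0.594558)² = 3.888486.
λ_+ = σ² (1 + √c)² = 11 · (1 + 0.405442)² = 11 · (1.405442)² = 21.727953.

Rounded to 4 decimal places: λ_− ≈ 3.8885, λ_+ ≈ 21.7280.


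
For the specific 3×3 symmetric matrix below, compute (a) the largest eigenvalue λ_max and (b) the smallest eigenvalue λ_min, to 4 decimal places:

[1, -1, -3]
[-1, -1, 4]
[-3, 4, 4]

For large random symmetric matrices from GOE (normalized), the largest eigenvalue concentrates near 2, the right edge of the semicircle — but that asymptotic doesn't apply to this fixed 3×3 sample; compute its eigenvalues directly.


Since M is real symmetric, all three eigenvalues are real; they are the roots of det(λI − M) = λ³ − (tr M) λ² + s λ − det M, where s is the sum of the principal 2×2 minors.
tr M = 1 + (-1) + 4 = 4.
s = (1·(-1) − (-1)²) + (1·4 − (-3)²) + ((-1)·4 − 4²) = -2 + (-5) + (-20) = -27.
det M (expand along row 1) = 1·(-20) − (-1)·8 + (-3)·(-7) = 9.
Characteristic polynomial: λ³ − 4λ² − 27λ − 9 = 0.
Substitute λ = y + (tr M)/3 = y + 1.333333 to remove the quadratic term: y³ + p·y + q = 0 with p = s − (tr M)²/3 = -32.333333 and q = −2(tr M)³/27 + (tr M)·s/3 − det M = -49.740741.
Three real roots ⇒ use the trigonometric (Viète) form: r = 2√(−p/3) = 6.565905, φ = arccos(3q/(p·r)) = arccos(0.702892) = 0.791342 rad.
y_k = r·cos(φ/3 − 2πk/3) for k = 0, 1, 2 gives y = 6.338798, -1.686813, -4.651985.
λ_k = y_k + 1.333333 gives λ = 7.6721, -0.3535, -3.3187 (check: the sum is 4.0000 = tr M).

Hence λ_max = 7.6721 and λ_min = -3.3187.
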